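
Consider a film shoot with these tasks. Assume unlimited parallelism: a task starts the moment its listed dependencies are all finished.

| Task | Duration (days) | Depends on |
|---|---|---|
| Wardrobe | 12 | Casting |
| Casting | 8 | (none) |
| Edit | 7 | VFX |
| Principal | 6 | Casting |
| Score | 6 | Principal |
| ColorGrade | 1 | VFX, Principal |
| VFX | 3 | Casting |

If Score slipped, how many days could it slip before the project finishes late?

0

Critical path: Casting→Wardrobe = 8+12 = 20, so the finish is 20 days.
Score finishes as early as 20 and must finish by 20.
Slack of Score = 14 − 14 = 0 days.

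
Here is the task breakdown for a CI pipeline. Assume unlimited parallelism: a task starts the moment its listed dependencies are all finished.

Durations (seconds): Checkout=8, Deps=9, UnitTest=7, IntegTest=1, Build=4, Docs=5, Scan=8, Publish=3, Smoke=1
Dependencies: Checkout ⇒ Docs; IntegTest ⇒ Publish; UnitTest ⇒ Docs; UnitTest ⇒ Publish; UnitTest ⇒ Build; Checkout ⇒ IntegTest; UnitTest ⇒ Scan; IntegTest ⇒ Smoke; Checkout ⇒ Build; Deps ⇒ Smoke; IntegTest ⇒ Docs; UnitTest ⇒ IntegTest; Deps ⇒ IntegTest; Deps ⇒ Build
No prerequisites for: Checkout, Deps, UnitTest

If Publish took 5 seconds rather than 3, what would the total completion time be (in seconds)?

Critical path before the change: Deps→IntegTest→Docs = 9+1+5 = 15 giving 15 seconds.
Publish has 2 seconds of float (longest path through it is 13).
The critical path is still Deps→IntegTest→Docs; finish is now 15 seconds.

15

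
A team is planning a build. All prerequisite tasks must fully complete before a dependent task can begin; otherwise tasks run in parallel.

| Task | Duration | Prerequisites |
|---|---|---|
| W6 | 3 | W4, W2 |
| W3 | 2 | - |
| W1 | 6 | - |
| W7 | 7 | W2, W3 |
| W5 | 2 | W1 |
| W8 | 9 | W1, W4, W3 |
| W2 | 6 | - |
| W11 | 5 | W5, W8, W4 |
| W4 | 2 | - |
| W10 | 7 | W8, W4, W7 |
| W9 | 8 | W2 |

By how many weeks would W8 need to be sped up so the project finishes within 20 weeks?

2

Current finish: 22 weeks; target: 20.
W8 is on every critical path, so each week cut from W8 cuts the finish by one (this holds down to a finish of 20).
Need 22 − 20 = 2 weeks off W8 → W8 becomes 7 weeks, finish becomes 20.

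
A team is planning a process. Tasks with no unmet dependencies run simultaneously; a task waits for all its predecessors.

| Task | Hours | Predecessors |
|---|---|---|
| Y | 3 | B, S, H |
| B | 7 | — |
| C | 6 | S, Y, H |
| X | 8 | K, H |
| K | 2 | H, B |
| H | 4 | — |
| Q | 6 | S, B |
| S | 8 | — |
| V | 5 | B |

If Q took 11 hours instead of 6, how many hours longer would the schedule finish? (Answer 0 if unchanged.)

As given, the longest chain is S→Y→C = 8+3+6 = 17, so the finish is 17 hours.
The longest path through Q is only 14 hours, so Q has float 3.
New critical path: S→Q = 8+11 = 19 ⇒ 19 hours.
Change in finish: 19 − 17 = +2 hours.

2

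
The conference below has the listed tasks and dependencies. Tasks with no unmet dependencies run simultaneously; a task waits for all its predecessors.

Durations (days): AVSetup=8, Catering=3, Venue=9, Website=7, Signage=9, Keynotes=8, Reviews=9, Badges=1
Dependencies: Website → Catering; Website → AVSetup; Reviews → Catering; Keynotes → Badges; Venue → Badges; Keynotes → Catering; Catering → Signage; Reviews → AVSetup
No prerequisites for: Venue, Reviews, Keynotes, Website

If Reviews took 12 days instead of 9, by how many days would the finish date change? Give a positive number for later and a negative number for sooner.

Actual critical path: Reviews→Catering→Signage = 9+3+9 = 21 ⇒ 21 days.
Reviews lies on that path, so at 12 days the path becomes 24 days.
That remains the longest chain; total 24 days.
Change in finish: 24 − 21 = +3 days.

3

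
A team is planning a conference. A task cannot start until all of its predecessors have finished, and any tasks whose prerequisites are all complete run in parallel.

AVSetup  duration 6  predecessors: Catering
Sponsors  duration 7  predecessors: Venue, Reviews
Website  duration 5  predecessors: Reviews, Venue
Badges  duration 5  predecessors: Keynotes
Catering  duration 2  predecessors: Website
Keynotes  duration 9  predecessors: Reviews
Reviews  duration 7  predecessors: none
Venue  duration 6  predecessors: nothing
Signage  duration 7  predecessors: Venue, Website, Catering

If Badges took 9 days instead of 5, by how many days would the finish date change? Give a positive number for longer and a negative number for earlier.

Baseline: Reviews→Keynotes→Badges = 7+9+5 = 21 → 21 days.
Badges is on the critical path; changing it to 9 makes that path 25 days.
No other chain overtakes it, so the finish is 25 days.
Change in finish: 25 − 21 = +4 days.

4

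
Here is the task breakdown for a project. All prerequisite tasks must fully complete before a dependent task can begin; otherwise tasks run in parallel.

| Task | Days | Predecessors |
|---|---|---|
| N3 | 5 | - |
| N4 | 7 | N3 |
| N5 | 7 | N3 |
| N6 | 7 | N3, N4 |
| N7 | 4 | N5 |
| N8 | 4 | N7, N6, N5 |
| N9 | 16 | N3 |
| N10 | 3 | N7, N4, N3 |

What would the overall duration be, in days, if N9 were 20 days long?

Critical path before the change: N3→N4→N6→N8 = 5+7+7+4 = 23 giving 23 days.
The longest path through N9 is only 21 days, so N9 has float 2.
The binding chain switches to N3→N9 = 5+20 = 25; finish 25 days.

25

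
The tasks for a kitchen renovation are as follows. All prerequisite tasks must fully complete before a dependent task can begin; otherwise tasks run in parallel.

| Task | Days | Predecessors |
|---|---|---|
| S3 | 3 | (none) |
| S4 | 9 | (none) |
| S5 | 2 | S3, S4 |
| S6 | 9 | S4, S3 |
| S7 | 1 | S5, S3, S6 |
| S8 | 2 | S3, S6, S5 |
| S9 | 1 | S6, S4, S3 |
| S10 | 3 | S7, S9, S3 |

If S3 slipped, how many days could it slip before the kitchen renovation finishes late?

Critical path: S4→S6→S7→S10 = 9+9+1+3 = 22, so the finish is 22 days.
S3 finishes as early as 3 and must finish by 9.
Float = 22 − 16 = 6.

6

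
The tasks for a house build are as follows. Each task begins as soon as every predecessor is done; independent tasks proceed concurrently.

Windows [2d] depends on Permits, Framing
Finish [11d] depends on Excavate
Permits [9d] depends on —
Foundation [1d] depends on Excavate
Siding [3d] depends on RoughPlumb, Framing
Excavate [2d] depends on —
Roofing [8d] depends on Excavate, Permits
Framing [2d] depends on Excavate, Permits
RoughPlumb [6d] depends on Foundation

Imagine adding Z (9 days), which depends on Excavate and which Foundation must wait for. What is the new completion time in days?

21

Originally the plan takes 17 days.
With Z inserted, Foundation now waits for max(Excavate, Z).
New critical path: Excavate→Z→Foundation→RoughPlumb→Siding = 2+9+1+6+3 = 21 ⇒ 21 days.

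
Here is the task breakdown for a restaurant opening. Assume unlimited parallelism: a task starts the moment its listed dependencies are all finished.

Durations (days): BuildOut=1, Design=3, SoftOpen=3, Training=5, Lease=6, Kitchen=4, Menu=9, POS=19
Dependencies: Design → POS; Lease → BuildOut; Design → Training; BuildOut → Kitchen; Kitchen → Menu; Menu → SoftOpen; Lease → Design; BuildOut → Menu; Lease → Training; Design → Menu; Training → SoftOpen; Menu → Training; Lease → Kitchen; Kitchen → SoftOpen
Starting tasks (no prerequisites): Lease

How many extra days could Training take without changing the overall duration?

The longest chain is Lease→Design→POS = 6+3+19 = 28; overall finish 28 days.
Longest path through Training: 28 days (earliest finish 25, latest finish 25).
So Training can slip 25 − 25 = 0 days.

0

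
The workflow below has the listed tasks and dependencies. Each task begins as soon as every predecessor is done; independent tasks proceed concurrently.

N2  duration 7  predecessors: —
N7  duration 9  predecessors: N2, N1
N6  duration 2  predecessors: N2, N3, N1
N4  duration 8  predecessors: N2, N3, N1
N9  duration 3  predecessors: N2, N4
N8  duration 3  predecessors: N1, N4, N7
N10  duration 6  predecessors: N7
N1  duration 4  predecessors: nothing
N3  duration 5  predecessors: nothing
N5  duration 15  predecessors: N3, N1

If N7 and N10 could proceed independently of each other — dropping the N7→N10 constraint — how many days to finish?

Before: longest chain N2→N7→N10 = 7+9+6 = 22, finish 22.
Without N7→N10, N10's earliest start moves from 16 to 0.
The longest chain is now N3→N5 = 5+15 = 20, so the schedule takes 20 days.

20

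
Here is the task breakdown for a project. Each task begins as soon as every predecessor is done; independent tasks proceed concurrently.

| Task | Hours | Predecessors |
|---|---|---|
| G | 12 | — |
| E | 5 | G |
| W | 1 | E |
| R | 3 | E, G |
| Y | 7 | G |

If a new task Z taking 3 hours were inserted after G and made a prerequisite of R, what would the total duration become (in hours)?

Originally the project takes 20 hours.
With Z inserted, R now waits for max(E, G, Z).
New critical path: G→E→R = 12+5+3 = 20 ⇒ 20 hours.

20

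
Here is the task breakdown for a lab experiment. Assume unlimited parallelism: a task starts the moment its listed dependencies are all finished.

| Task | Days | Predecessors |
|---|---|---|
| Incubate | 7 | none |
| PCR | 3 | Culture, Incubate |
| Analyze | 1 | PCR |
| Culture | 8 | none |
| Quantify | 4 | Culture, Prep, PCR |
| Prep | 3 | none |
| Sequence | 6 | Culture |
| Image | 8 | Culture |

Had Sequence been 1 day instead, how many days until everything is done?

The binding path is Culture→Image = 8+8 = 16; finish at 16 days.
The longest path through Sequence is only 14 days, so Sequence has float 2.
No other chain overtakes it, so the finish is 16 days.

16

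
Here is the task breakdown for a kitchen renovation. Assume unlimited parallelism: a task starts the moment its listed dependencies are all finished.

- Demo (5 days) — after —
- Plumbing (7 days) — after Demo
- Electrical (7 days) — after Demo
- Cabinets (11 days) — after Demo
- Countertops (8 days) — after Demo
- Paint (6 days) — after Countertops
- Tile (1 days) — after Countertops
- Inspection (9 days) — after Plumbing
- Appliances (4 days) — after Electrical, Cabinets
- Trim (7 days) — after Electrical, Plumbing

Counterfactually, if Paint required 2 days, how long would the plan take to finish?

The binding path is Demo→Plumbing→Inspection = 5+7+9 = 21; finish at 21 days.
Paint is off the critical path — its longest chain is 19 days, giving 2 of slack.
No other chain overtakes it, so the finish is 21 days.

21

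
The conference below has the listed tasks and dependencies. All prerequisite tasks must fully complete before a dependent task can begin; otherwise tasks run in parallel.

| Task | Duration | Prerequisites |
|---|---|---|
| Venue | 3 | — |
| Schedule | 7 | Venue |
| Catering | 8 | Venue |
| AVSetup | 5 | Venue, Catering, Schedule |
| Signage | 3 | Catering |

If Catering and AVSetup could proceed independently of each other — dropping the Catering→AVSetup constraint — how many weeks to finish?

Original critical path: Venue→Catering→AVSetup = 3+8+5 = 16 ⇒ 16 weeks.
Without Catering→AVSetup, AVSetup's earliest start moves from 11 to 10.
After: Venue→Schedule→AVSetup = 3+7+5 = 15 → 15 weeks.

15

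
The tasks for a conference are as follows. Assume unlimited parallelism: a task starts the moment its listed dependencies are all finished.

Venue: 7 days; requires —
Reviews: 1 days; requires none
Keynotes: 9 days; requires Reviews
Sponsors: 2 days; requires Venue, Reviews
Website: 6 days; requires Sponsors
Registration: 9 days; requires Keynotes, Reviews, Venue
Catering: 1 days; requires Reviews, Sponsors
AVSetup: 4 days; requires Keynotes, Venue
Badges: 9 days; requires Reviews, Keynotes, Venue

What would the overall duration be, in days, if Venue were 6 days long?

19

As given, the longest chain is Reviews→Keynotes→Registration = 1+9+9 = 19, so the finish is 19 days.
Venue has 3 days of float (longest path through it is 16).
No other chain overtakes it, so the finish is 19 days.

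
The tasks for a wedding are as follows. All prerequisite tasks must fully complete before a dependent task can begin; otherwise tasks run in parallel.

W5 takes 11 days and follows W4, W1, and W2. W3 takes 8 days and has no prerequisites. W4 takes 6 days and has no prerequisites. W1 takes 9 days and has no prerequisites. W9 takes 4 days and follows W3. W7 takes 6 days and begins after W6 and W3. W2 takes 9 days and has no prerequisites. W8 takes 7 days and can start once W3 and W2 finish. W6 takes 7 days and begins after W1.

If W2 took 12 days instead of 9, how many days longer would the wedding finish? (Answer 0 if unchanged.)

1

Actual critical path: W1→W6→W7 = 9+7+6 = 22 ⇒ 22 days.
The longest path through W2 is only 20 days, so W2 has float 2.
Now W2→W5 = 12+11 = 23 is longest, so the finish becomes 23 days.
Change in finish: 23 − 22 = +1 days.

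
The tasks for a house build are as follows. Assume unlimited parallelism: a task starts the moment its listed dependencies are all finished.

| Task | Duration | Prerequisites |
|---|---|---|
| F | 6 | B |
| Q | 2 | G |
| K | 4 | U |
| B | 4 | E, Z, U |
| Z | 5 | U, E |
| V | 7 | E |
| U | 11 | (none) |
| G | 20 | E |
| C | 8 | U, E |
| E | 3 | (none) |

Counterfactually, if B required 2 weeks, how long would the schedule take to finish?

Critical path before the change: U→Z→B→F = 11+5+4+6 = 26 giving 26 weeks.
B is on the critical path; changing it to 2 makes that path 24 weeks.
New critical path: E→G→Q = 3+20+2 = 25 ⇒ 25 weeks.

25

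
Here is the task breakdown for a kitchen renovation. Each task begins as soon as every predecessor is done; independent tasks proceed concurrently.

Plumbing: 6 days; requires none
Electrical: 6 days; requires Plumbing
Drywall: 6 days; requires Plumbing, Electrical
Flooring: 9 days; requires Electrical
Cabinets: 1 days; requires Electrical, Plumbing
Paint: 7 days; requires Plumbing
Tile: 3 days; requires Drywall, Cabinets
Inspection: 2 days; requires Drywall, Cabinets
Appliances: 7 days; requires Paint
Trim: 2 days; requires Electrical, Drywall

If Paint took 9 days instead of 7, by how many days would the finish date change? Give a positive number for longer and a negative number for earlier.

1

The binding path is Plumbing→Electrical→Drywall→Tile = 6+6+6+3 = 21; finish at 21 days.
The longest path through Paint is only 20 days, so Paint has float 1.
The binding chain switches to Plumbing→Paint→Appliances = 6+9+7 = 22; finish 22 days.
Change in finish: 22 − 21 = +1 days.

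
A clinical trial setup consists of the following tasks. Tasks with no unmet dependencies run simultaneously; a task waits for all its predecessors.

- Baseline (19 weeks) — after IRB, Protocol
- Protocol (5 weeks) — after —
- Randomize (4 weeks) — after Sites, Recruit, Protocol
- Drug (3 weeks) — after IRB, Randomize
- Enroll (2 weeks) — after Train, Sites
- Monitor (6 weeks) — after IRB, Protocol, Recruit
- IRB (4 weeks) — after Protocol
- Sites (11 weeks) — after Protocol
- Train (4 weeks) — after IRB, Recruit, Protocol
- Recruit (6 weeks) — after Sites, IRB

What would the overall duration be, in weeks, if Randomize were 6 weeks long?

Actual critical path: Protocol→Sites→Recruit→Randomize→Drug = 5+11+6+4+3 = 29 ⇒ 29 weeks.
Randomize lies on that path, so at 6 weeks the path becomes 31 weeks.
That remains the longest chain; total 31 weeks.

31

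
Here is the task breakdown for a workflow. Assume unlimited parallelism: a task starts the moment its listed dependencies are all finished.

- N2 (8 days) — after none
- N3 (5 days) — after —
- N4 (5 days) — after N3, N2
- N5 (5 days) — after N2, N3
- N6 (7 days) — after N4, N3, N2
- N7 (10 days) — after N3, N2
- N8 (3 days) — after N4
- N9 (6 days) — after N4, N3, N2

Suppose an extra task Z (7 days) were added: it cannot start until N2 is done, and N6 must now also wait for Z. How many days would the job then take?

Originally the job takes 20 days.
With Z inserted, N6 now waits for max(N4, N3, N2, Z).
New critical path: N2→Z→N6 = 8+7+7 = 22 ⇒ 22 days.

22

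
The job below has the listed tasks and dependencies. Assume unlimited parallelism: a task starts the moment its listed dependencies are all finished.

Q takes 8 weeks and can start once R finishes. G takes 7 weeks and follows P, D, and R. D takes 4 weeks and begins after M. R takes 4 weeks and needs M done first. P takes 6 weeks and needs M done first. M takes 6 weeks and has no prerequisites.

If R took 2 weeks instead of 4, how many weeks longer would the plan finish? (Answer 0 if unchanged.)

Critical path before the change: M→P→G = 6+6+7 = 19 giving 19 weeks.
The longest path through R is only 18 weeks, so R has float 1.
No other chain overtakes it, so the finish is 19 weeks.
Change in finish: 19 − 19 = +0 weeks.

0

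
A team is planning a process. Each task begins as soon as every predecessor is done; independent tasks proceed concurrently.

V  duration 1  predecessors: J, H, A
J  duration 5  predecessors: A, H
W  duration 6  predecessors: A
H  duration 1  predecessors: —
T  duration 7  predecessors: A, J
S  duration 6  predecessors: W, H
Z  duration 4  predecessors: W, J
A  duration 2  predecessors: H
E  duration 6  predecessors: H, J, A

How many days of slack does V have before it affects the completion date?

6

The longest chain is H→A→W→S = 1+2+6+6 = 15; overall finish 15 days.
V finishes as early as 9 and must finish by 15.
Float = 15 − 9 = 6.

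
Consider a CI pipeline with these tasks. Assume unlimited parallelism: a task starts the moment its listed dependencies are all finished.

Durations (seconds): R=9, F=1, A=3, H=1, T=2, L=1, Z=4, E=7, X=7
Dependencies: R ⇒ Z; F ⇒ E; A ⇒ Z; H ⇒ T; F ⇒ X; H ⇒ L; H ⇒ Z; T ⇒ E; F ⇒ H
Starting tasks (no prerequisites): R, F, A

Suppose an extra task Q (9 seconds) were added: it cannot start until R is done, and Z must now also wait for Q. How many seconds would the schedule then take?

Originally the schedule takes 13 seconds.
With Q inserted, Z now waits for max(R, H, A, Q).
New critical path: R→Q→Z = 9+9+4 = 22 ⇒ 22 seconds.

22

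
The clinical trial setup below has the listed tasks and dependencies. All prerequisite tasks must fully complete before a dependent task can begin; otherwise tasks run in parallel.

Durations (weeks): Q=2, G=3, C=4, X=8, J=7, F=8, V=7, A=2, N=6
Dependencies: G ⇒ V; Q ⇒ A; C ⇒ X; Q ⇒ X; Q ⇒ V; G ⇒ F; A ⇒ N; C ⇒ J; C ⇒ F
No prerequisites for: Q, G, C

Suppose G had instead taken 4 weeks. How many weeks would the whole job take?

12

Baseline: C→X = 4+8 = 12 → 12 weeks.
The longest path through G is only 11 weeks, so G has float 1.
New critical path: G→F = 4+8 = 12 ⇒ 12 weeks.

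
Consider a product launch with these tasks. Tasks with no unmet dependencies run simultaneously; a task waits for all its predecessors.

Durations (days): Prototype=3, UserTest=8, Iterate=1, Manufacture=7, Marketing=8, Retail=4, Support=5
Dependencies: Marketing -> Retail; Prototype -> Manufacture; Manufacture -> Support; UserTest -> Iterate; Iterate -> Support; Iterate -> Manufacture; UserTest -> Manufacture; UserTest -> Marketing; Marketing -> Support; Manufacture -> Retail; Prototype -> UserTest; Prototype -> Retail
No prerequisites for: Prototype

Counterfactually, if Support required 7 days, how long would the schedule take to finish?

Baseline: Prototype→UserTest→Iterate→Manufacture→Support = 3+8+1+7+5 = 24 → 24 days.
Support lies on that path, so at 7 days the path becomes 26 days.
No other chain overtakes it, so the finish is 26 days.

26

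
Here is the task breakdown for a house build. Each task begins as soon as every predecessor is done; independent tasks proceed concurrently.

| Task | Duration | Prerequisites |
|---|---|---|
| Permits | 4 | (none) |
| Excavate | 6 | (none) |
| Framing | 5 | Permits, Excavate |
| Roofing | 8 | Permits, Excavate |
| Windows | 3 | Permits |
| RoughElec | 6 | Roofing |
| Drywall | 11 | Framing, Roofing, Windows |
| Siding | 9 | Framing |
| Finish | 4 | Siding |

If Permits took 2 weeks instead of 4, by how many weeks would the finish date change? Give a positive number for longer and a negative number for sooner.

0

Baseline: Excavate→Roofing→Drywall = 6+8+11 = 25 → 25 weeks.
Permits is off the critical path — its longest chain is 23 weeks, giving 2 of slack.
That remains the longest chain; total 25 weeks.
Change in finish: 25 − 25 = +0 weeks.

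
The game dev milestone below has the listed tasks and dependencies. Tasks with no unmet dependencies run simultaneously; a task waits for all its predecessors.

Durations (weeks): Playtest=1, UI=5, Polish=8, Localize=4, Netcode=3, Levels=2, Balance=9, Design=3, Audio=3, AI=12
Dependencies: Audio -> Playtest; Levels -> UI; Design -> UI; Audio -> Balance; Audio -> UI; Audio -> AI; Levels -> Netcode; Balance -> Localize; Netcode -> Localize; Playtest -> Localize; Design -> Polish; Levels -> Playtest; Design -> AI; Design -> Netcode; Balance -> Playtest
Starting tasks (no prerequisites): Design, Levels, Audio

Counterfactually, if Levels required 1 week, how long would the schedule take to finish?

Baseline: Audio→Balance→Playtest→Localize = 3+9+1+4 = 17 → 17 weeks.
Levels is off the critical path — its longest chain is 9 weeks, giving 8 of slack.
No other chain overtakes it, so the finish is 17 weeks.

17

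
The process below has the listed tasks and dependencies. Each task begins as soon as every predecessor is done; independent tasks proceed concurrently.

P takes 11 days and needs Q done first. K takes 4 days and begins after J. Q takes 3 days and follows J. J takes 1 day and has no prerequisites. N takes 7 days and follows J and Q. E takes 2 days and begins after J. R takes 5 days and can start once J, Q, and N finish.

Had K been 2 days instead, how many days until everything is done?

16

Critical path before the change: J→Q→N→R = 1+3+7+5 = 16 giving 16 days.
K has 11 days of float (longest path through it is 5).
That remains the longest chain; total 16 days.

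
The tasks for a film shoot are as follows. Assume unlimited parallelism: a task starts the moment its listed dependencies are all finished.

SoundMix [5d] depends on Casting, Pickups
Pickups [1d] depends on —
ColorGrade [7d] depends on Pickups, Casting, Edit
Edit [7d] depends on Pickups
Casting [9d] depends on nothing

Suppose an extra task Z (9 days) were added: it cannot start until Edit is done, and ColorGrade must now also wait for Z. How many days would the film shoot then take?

24

Originally the film shoot takes 16 days.
With Z inserted, ColorGrade now waits for max(Pickups, Casting, Edit, Z).
New critical path: Pickups→Edit→Z→ColorGrade = 1+7+9+7 = 24 ⇒ 24 days.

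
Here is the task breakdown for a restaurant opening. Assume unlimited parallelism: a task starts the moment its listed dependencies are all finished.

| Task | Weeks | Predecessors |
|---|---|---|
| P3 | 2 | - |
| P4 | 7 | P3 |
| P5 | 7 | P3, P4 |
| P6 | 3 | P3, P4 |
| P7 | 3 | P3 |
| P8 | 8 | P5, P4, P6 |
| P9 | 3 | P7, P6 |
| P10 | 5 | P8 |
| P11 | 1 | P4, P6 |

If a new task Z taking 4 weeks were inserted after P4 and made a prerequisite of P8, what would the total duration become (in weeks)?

29

Originally the project takes 29 weeks.
With Z inserted, P8 now waits for max(P5, P4, P6, Z).
New critical path: P3→P4→P5→P8→P10 = 2+7+7+8+5 = 29 ⇒ 29 weeks.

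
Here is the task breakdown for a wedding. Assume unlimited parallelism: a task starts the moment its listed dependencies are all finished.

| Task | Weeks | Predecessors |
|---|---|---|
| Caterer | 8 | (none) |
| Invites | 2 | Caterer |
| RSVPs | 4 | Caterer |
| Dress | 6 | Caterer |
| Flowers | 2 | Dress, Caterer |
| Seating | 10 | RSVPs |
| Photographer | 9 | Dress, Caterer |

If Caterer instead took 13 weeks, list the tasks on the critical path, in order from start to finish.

Critical path before the change: Caterer→Dress→Photographer = 8+6+9 = 23 giving 23 weeks.
Since Caterer is critical, the +5 change carries straight to that chain (now 28 weeks).
That remains the longest chain; total 28 weeks.

Caterer, Dress, Photographer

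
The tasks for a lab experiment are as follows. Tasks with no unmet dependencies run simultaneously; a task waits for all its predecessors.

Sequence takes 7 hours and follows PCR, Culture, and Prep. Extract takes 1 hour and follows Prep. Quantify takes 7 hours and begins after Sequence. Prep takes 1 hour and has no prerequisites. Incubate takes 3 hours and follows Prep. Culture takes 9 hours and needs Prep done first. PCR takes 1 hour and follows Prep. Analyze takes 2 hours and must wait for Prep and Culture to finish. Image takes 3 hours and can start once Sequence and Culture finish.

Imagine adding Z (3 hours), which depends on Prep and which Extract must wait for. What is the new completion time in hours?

24

Originally the plan takes 24 hours.
With Z inserted, Extract now waits for max(Prep, Z).
New critical path: Prep→Culture→Sequence→Quantify = 1+9+7+7 = 24 ⇒ 24 hours.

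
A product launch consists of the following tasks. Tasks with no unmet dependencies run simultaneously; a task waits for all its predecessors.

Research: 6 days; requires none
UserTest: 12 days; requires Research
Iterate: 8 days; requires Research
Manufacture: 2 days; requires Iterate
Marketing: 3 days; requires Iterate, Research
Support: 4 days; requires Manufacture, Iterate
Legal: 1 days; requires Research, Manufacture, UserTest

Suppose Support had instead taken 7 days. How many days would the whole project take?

23

As given, the longest chain is Research→Iterate→Manufacture→Support = 6+8+2+4 = 20, so the finish is 20 days.
Support lies on that path, so at 7 days the path becomes 23 days.
That remains the longest chain; total 23 days.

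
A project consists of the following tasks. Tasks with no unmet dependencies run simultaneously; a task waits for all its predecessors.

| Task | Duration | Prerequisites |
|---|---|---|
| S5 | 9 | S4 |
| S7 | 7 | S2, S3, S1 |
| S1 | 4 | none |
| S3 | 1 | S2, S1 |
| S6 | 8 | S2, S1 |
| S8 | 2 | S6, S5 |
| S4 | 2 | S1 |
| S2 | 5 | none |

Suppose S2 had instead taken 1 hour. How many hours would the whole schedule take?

17

The binding path is S1→S4→S5→S8 = 4+2+9+2 = 17; finish at 17 hours.
S2 has 2 hours of float (longest path through it is 15).
The critical path is still S1→S4→S5→S8; finish is now 17 hours.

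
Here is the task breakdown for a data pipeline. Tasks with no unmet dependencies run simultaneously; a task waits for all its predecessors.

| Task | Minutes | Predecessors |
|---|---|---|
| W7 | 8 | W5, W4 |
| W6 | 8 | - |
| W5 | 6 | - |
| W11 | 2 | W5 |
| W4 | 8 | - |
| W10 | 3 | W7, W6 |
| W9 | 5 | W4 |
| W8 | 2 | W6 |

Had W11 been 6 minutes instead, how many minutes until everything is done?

Critical path before the change: W4→W7→W10 = 8+8+3 = 19 giving 19 minutes.
W11 has 11 minutes of float (longest path through it is 8).
No other chain overtakes it, so the finish is 19 minutes.

19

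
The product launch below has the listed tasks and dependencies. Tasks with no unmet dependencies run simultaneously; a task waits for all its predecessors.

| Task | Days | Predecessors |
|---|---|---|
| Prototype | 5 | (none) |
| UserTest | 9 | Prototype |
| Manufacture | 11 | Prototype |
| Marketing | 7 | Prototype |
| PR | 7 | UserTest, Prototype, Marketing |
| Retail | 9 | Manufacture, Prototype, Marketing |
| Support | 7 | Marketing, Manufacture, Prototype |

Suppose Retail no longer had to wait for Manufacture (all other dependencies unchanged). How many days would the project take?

23

Before: longest chain Prototype→Manufacture→Retail = 5+11+9 = 25, finish 25.
Without Manufacture→Retail, Retail's earliest start moves from 16 to 12.
New critical path: Prototype→Manufacture→Support = 5+11+7 = 23 ⇒ 23 days.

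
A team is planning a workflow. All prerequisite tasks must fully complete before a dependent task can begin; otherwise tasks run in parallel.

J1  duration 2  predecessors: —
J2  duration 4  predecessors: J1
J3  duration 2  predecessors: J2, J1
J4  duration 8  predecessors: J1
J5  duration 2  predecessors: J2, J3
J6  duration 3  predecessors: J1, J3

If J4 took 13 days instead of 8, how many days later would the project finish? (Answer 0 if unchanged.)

Actual critical path: J1→J2→J3→J6 = 2+4+2+3 = 11 ⇒ 11 days.
The longest path through J4 is only 10 days, so J4 has float 1.
The binding chain switches to J1→J4 = 2+13 = 15; finish 15 days.
Change in finish: 15 − 11 = +4 days.

4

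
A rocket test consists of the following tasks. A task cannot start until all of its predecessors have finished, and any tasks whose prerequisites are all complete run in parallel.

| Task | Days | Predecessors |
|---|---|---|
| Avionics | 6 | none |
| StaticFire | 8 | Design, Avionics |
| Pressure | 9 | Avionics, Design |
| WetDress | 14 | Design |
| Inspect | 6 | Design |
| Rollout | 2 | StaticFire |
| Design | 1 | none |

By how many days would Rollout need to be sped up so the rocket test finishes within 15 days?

1

Current finish: 16 days; target: 15.
Rollout is on every critical path, so each day cut from Rollout cuts the finish by one (this holds down to a finish of 15).
Need 16 − 15 = 1 day off Rollout → Rollout becomes 1 day, finish becomes 15.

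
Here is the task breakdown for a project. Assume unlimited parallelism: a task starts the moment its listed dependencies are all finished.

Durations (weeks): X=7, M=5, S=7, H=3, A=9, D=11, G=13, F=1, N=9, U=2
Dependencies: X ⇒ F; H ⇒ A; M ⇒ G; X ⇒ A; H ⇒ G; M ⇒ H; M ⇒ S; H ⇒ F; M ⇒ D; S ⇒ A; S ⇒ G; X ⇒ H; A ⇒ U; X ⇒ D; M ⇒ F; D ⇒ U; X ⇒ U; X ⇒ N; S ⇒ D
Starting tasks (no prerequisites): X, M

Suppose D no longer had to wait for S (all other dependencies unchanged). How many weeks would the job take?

Before: longest chain M→S→D→U = 5+7+11+2 = 25, finish 25.
Without S→D, D's earliest start moves from 12 to 7.
The longest chain is now M→S→G = 5+7+13 = 25, so the job takes 25 weeks.

25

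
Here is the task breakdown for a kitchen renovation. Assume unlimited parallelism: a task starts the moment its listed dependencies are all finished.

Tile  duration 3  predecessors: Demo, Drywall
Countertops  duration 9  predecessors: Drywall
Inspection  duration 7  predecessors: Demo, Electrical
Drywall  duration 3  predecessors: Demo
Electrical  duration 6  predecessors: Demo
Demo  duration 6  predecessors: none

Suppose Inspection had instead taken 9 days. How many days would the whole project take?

21

Baseline: Demo→Electrical→Inspection = 6+6+7 = 19 → 19 days.
Inspection is on the critical path; changing it to 9 makes that path 21 days.
The critical path is still Demo→Electrical→Inspection; finish is now 21 days.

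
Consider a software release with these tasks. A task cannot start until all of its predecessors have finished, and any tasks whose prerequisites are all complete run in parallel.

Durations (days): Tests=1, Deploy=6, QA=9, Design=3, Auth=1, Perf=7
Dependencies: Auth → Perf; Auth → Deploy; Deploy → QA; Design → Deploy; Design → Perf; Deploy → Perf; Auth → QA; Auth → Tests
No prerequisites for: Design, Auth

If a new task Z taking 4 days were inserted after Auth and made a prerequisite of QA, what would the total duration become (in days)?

18

Originally the plan takes 18 days.
With Z inserted, QA now waits for max(Deploy, Auth, Z).
New critical path: Design→Deploy→QA = 3+6+9 = 18 ⇒ 18 days.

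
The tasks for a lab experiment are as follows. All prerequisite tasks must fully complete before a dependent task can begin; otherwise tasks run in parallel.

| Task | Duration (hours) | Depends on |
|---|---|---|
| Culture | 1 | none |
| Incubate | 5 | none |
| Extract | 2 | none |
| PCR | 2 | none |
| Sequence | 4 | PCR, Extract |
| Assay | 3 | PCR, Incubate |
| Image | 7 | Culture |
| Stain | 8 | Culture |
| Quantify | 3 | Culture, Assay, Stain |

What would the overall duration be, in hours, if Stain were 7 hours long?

11

The binding path is Culture→Stain→Quantify = 1+8+3 = 12; finish at 12 hours.
Stain is on the critical path; changing it to 7 makes that path 11 hours.
That remains the longest chain; total 11 hours.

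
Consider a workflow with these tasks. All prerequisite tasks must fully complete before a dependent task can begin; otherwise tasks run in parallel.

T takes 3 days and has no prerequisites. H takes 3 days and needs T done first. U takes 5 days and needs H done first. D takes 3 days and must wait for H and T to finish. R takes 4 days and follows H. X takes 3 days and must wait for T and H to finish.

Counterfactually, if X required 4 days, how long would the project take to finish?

Actual critical path: T→H→U = 3+3+5 = 11 ⇒ 11 days.
X is off the critical path — its longest chain is 9 days, giving 2 of slack.
No other chain overtakes it, so the finish is 11 days.

11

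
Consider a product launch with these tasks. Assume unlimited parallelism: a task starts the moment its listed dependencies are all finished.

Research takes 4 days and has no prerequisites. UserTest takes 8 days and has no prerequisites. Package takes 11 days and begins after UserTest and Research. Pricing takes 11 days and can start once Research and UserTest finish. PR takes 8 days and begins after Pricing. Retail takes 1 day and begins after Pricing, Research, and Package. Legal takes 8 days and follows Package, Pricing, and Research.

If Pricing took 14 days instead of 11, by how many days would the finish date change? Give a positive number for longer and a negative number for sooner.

As given, the longest chain is UserTest→Pricing→PR = 8+11+8 = 27, so the finish is 27 days.
Since Pricing is critical, the +3 change carries straight to that chain (now 30 days).
No other chain overtakes it, so the finish is 30 days.
Change in finish: 30 − 27 = +3 days.

3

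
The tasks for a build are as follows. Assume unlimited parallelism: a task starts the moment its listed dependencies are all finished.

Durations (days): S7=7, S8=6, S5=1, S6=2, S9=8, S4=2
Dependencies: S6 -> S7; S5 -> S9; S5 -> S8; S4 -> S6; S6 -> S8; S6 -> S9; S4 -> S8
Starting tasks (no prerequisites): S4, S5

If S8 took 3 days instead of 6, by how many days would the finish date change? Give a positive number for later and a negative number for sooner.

0

The binding path is S4→S6→S9 = 2+2+8 = 12; finish at 12 days.
S8 is off the critical path — its longest chain is 10 days, giving 2 of slack.
The critical path is still S4→S6→S9; finish is now 12 days.
Change in finish: 12 − 12 = +0 days.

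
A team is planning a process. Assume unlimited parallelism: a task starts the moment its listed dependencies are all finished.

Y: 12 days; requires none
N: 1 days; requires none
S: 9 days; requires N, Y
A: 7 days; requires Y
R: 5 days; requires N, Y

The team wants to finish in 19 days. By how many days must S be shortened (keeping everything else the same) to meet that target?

2

Current finish: 21 days; target: 19.
S is on every critical path, so each day cut from S cuts the finish by one (this holds down to a finish of 19).
Need 21 − 19 = 2 days off S → S becomes 7 days, finish becomes 19.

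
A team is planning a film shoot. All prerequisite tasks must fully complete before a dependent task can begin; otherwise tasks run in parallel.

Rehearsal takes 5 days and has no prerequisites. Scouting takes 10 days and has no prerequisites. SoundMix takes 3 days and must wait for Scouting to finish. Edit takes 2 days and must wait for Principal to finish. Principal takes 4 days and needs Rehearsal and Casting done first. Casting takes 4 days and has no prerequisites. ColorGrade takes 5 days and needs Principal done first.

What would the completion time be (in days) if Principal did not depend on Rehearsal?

With the dependency in place, Rehearsal→Principal→ColorGrade = 5+4+5 = 14 sets the finish at 14 days.
Without Rehearsal→Principal, Principal's earliest start moves from 5 to 4.
New critical path: Casting→Principal→ColorGrade = 4+4+5 = 13 ⇒ 13 days.

13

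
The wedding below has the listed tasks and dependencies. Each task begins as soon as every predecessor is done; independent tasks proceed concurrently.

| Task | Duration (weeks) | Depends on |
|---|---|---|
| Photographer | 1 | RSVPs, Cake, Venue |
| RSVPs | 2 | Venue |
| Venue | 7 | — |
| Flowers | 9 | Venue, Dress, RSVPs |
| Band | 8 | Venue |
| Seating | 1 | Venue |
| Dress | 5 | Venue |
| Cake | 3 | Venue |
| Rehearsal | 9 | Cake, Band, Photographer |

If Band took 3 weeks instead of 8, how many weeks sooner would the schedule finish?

3

Baseline: Venue→Band→Rehearsal = 7+8+9 = 24 → 24 weeks.
Since Band is critical, the -5 change carries straight to that chain (now 19 weeks).
The binding chain switches to Venue→Dress→Flowers = 7+5+9 = 21; finish 21 weeks.
Change in finish: 21 − 24 = -3 weeks.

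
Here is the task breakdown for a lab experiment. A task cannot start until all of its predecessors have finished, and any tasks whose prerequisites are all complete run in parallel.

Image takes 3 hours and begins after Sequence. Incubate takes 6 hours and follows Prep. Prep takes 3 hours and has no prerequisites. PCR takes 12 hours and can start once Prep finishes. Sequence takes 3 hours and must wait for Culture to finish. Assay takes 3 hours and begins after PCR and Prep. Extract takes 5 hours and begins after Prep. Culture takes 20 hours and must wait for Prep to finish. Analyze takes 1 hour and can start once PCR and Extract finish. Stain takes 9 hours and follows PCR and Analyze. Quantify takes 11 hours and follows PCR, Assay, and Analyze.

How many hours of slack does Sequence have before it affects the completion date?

The longest chain is Prep→Culture→Sequence→Image = 3+20+3+3 = 29; overall finish 29 hours.
The longest chain containing Sequence totals 29 hours.
So Sequence can slip 26 − 26 = 0 hours.

0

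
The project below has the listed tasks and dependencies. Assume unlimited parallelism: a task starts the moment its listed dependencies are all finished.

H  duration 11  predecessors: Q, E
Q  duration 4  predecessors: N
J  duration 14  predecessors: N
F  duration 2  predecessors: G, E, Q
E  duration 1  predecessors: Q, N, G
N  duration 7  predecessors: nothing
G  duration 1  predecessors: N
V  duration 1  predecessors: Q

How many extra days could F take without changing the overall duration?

9

The longest chain is N→Q→E→H = 7+4+1+11 = 23; overall finish 23 days.
The longest chain containing F totals 14 days.
Slack of F = 21 − 12 = 9 days.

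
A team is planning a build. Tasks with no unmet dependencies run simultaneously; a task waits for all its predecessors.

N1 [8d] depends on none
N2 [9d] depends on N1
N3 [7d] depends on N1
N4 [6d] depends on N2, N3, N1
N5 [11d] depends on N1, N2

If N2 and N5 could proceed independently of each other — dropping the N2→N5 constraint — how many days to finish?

Before: longest chain N1→N2→N5 = 8+9+11 = 28, finish 28.
Without N2→N5, N5's earliest start moves from 17 to 8.
New critical path: N1→N2→N4 = 8+9+6 = 23 ⇒ 23 days.

23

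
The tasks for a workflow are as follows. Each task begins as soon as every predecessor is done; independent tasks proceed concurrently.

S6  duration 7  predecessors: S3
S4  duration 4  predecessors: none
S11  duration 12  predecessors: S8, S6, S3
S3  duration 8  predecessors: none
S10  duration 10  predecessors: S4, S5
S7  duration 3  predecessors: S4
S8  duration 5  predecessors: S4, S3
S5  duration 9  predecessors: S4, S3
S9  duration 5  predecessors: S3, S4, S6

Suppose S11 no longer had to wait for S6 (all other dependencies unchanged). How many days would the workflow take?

Original critical path: S3→S5→S10 = 8+9+10 = 27 ⇒ 27 days.
Without S6→S11, S11's earliest start moves from 15 to 13.
After: S3→S5→S10 = 8+9+10 = 27 → 27 days.

27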